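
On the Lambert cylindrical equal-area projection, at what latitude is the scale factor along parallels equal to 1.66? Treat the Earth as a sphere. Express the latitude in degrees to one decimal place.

53.0°

The Lambert cylindrical equal-area projection is the cylindrical equal-area projection with its standard parallel at the equator (φ₀ = 0). A cylindrical equal-area projection with standard parallel φ₀ has meridian scale h = cos φ / cos φ₀ and parallel scale k = cos φ₀ / cos φ (so areas are preserved, h·k = 1).
k = cos φ₀ / cos φ = 1.66  ⇒  cos φ = cos 0° / 1.66 = 0.6024.
φ = arccos(0.6024) ≈ 53.0°.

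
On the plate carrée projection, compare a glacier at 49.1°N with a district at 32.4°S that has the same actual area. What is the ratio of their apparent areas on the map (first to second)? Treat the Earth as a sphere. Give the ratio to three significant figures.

Plate carrée maps x = Rλ, y = Rφ. The meridian scale is h = 1 and the parallel scale is k = 1/cos φ = sec φ.
Areal scale at 49.1°: h·k = 1.000 × 1.527 = 1.527.
Areal scale at 32.4°: h·k = 1.000 × 1.184 = 1.184.
Ratio = 1.527/1.184 ≈ 1.29.

1.29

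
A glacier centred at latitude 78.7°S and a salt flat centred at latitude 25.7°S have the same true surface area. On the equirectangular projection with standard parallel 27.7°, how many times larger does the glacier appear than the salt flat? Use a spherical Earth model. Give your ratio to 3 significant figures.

4.60

The equidistant cylindrical projection with φ₀ = 27.7° has h = 1 (meridians true) and k = cos φ₀ / cos φ along parallels.
Areal scale at 78.7°: h·k = 1.000 × 4.519 = 4.519.
Areal scale at 25.7°: h·k = 1.000 × 0.9826 = 0.9826.
Ratio = 4.519/0.9826 ≈ 4.60.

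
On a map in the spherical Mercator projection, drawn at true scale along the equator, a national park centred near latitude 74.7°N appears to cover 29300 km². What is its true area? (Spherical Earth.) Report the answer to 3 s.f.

2040 km²

The Mercator projection is conformal; its linear scale factor is the same in every direction and equals sec φ = 1/cos φ.
Areal scale = k² = sec²φ = 1/cos²(74.7°) = 1/0.2639² = 14.36.
True area = apparent / (areal scale) = 29300 / 14.36 ≈ 2040 km².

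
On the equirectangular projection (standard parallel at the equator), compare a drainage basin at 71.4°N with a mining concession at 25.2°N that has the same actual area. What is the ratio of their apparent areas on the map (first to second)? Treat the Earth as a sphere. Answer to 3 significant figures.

2.84

Plate carrée maps x = Rλ, y = Rφ. The meridian scale is h = 1 and the parallel scale is k = 1/cos φ = sec φ.
Areal scale at 71.4°: h·k = 1.000 × 3.135 = 3.135.
Areal scale at 25.2°: h·k = 1.000 × 1.105 = 1.105.
Ratio = 3.135/1.105 ≈ 2.84.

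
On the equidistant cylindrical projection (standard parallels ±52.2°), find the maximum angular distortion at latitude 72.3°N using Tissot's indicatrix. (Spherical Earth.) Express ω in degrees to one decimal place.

The equidistant cylindrical projection with φ₀ = 52.2° has h = 1 (meridians true) and k = cos φ₀ / cos φ along parallels.
At 72.3°: h = 1.000, k = 2.016; principal scales a = 2.016, b = 1.000.
sin(ω/2) = (a − b)/(a + b) = 1.016/3.016 = 0.3369, so ω = 2 arcsin(0.3369) ≈ 39.4°.

39.4°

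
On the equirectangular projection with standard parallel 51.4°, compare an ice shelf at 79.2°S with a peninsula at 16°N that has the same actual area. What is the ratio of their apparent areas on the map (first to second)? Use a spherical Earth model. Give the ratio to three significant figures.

5.13

The equidistant cylindrical projection with φ₀ = 51.4° has h = 1 (meridians true) and k = cos φ₀ / cos φ along parallels.
Areal scale at 79.2°: h·k = 1.000 × 3.329 = 3.329.
Areal scale at 16°: h·k = 1.000 × 0.6490 = 0.6490.
Ratio = 3.329/0.6490 ≈ 5.13.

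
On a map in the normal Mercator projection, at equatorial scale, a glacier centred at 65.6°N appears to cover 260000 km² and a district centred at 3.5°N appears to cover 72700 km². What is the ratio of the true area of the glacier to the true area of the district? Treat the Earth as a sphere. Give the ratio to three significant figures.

Mercator's areal exaggeration is sec²φ; hence true area = (apparent area) · cos²φ.
True area of glacier: 260000 × cos²(65.6°) = 260000 × 0.1707 = 44370 km².
True area of district: 72700 × cos²(3.5°) = 72700 × 0.9963 = 72430 km².
Ratio = 44370 / 72430 ≈ 0.613.

0.613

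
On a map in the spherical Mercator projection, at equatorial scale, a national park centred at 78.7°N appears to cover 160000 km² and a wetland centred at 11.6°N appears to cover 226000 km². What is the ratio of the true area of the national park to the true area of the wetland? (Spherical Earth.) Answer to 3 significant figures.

0.0283

Mercator's areal exaggeration is sec²φ; hence true area = (apparent area) · cos²φ.
True area of national park: 160000 × cos²(78.7°) = 160000 × 0.03839 = 6143 km².
True area of wetland: 226000 × cos²(11.6°) = 226000 × 0.9596 = 216900 km².
Ratio = 6143 / 216900 ≈ 0.0283.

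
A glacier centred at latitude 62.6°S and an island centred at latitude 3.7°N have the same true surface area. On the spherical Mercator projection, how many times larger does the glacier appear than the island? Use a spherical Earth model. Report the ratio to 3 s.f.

4.70

Mercator areal scale is sec²φ.
At 62.6°: sec²(62.6°) = 1/0.4602² = 4.722.
At 3.7°: sec²(3.7°) = 1/0.9979² = 1.004.
Ratio = 4.722/1.004 = cos²(3.7°)/cos²(62.6°) ≈ 4.70.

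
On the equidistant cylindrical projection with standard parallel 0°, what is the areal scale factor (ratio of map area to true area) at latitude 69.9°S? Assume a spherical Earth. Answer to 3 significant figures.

Plate carrée maps x = Rλ, y = Rφ. The meridian scale is h = 1 and the parallel scale is k = 1/cos φ = sec φ.
Areal scale = h·k = 1 × sec φ; at 69.9°, h = 1.000, k = 2.910, so h·k = 2.910.

2.91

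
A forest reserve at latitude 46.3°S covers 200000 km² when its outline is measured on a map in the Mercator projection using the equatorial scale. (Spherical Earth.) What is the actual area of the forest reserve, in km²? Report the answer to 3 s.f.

The Mercator projection is conformal; its linear scale factor is the same in every direction and equals sec φ = 1/cos φ.
Areal scale = k² = sec²φ = 1/cos²(46.3°) = 1/0.6909² = 2.095.
True area = apparent / (areal scale) = 200000 / 2.095 ≈ 95500 km².

95500 km²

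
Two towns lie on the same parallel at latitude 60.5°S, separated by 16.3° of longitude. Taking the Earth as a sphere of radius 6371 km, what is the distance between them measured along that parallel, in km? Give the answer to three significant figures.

893 km

Arc length along a parallel = R cos φ · Δλ (with Δλ in radians).
= 6371 × cos 60.5° × (16.3° × π/180) = 6371 × 0.4924 × 0.2845 ≈ 893 km.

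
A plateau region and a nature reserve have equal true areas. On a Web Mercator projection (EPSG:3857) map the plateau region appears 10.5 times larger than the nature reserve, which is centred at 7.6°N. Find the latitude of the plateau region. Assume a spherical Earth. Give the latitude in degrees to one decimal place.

72.2°

On Mercator, (apparent₁)/(apparent₂) = sec²φ₁ / sec²φ₂ when true areas are equal.
cos²φ₂ / cos²φ₁ = 10.5  ⇒  cos φ₁ = cos 7.6° / √10.5 = 0.9912/3.240 = 0.3059.
φ₁ = arccos(0.3059) ≈ 72.2°.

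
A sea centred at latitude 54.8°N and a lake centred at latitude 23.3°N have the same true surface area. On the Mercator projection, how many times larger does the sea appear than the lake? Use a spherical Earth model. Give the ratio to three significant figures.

2.54

Mercator is conformal with k = sec φ, so areal scale = k² = sec²φ.
At 54.8°: sec²(54.8°) = 1/0.5764² = 3.010.
At 23.3°: sec²(23.3°) = 1/0.9184² = 1.185.
Ratio = 3.010/1.185 = cos²(23.3°)/cos²(54.8°) ≈ 2.54.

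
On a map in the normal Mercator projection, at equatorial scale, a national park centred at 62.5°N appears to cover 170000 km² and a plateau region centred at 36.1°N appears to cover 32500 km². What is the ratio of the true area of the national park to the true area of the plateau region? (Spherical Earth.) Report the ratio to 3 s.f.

1.71

Since Mercator area scale is 1/cos²φ, the true area equals the apparent area multiplied by cos²φ.
True area of national park: 170000 × cos²(62.5°) = 170000 × 0.2132 = 36250 km².
True area of plateau region: 32500 × cos²(36.1°) = 32500 × 0.6528 = 21220 km².
Ratio = 36250 / 21220 ≈ 1.71.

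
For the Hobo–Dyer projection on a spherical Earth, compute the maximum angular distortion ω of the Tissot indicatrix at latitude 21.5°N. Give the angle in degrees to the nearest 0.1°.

18.2°

Hobo–Dyer is a cylindrical equal-area projection with standard parallels at ±37.5°. For cylindrical equal-area with standard parallel φ₀, h = cos φ / cos φ₀ and k = cos φ₀ / cos φ, so h·k = 1.
At 21.5°: h = 1.173, k = 0.8527; principal scales a = 1.173, b = 0.8527.
sin(ω/2) = (a − b)/(a + b) = 0.3201/2.025 = 0.1580, so ω = 2 arcsin(0.1580) ≈ 18.2°.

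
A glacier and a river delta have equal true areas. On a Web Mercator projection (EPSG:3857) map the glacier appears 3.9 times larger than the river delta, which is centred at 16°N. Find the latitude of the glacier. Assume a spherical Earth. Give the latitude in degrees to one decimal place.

Mercator areal scale is sec²φ, so apparent-area ratio = sec²φ₁ / sec²φ₂ = cos²φ₂ / cos²φ₁.
cos²φ₂ / cos²φ₁ = 3.9  ⇒  cos φ₁ = cos 16° / √3.9 = 0.9613/1.975 = 0.4868.
φ₁ = arccos(0.4868) ≈ 60.9°.

60.9°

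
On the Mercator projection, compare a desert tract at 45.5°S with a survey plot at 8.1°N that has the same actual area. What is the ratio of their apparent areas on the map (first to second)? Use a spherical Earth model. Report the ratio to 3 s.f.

On Mercator, area is exaggerated by sec²φ = 1/cos²φ.
At 45.5°: sec²(45.5°) = 1/0.7009² = 2.036.
At 8.1°: sec²(8.1°) = 1/0.9900² = 1.020.
Ratio = 2.036/1.020 = cos²(8.1°)/cos²(45.5°) ≈ 2.00.

2.00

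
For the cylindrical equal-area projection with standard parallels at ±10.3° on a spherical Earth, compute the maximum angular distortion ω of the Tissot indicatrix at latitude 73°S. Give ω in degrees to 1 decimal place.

Cylindrical equal-area (φ₀ = 10.3°): h = cos φ / cos 10.3° along meridians, k = cos 10.3° / cos φ along parallels; h·k = 1.
At 73°: h = 0.2972, k = 3.365; principal scales a = 3.365, b = 0.2972.
sin(ω/2) = (a − b)/(a + b) = 3.068/3.662 = 0.8377, so ω = 2 arcsin(0.8377) ≈ 113.8°.

113.8°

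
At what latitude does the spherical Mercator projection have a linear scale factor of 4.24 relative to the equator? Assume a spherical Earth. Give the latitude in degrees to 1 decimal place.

76.4°

Mercator scale is k = sec φ = 1/cos φ.
1/cos φ = 4.24  ⇒  cos φ = 0.2358  ⇒  φ = arccos(0.2358) ≈ 76.4°.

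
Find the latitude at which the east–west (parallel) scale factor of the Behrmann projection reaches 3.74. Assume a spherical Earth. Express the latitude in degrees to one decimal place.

76.6°

Behrmann is a cylindrical equal-area projection with standard parallels at ±30°. A cylindrical equal-area projection with standard parallel φ₀ has meridian scale h = cos φ / cos φ₀ and parallel scale k = cos φ₀ / cos φ (so areas are preserved, h·k = 1).
k = cos φ₀ / cos φ = 3.74  ⇒  cos φ = cos 30° / 3.74 = 0.2316.
φ = arccos(0.2316) ≈ 76.6°.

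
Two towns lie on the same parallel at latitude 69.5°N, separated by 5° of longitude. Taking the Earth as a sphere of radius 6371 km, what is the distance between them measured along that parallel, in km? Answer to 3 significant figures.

195 km

Arc length along a parallel = R cos φ · Δλ (with Δλ in radians).
= 6371 × cos 69.5° × (5° × π/180) = 6371 × 0.3502 × 0.08727 ≈ 195 km.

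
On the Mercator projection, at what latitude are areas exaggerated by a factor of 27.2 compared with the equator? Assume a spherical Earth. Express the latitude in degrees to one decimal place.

Mercator areal scale is sec²φ.
sec²φ = 27.2  ⇒  cos²φ = 0.03676  ⇒  cos φ = 0.1917.
φ = arccos(0.1917) ≈ 78.9°.

78.9°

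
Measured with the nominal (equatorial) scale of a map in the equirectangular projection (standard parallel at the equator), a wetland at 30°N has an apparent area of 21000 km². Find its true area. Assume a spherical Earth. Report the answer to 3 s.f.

18200 km²

In the plate carrée (x = Rλ, y = Rφ), meridians are true-scale (h = 1) and parallels are stretched by k = sec φ.
Areal scale = h·k = 1 × sec φ; at 30°, h = 1.000, k = 1.155, so h·k = 1.155.
True area = apparent / (areal scale) = 21000 / 1.155 ≈ 18200 km².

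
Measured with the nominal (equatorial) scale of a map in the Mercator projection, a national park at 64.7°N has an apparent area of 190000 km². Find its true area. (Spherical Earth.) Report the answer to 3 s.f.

34700 km²

The Mercator projection is conformal; its linear scale factor is the same in every direction and equals sec φ = 1/cos φ.
Areal scale = k² = sec²φ = 1/cos²(64.7°) = 1/0.4274² = 5.475.
True area = apparent / (areal scale) = 190000 / 5.475 ≈ 34700 km².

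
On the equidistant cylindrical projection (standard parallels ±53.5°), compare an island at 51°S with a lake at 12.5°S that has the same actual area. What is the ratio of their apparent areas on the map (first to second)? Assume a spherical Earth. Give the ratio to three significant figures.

With standard parallel φ₀ = 53.5°, the equirectangular projection gives x = Rλ cos φ₀, y = Rφ, so h = 1 and k = cos 53.5° / cos φ.
Areal scale at 51°: h·k = 1.000 × 0.9452 = 0.9452.
Areal scale at 12.5°: h·k = 1.000 × 0.6093 = 0.6093.
Ratio = 0.9452/0.6093 ≈ 1.55.

1.55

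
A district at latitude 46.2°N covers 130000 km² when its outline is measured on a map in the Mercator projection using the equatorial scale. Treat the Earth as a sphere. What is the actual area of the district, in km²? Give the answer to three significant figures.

62300 km²

Mercator is conformal, so the point scale is isotropic: h = k = sec φ = 1/cos φ.
Areal scale = k² = sec²φ = 1/cos²(46.2°) = 1/0.6921² = 2.087.
True area = apparent / (areal scale) = 130000 / 2.087 ≈ 62300 km².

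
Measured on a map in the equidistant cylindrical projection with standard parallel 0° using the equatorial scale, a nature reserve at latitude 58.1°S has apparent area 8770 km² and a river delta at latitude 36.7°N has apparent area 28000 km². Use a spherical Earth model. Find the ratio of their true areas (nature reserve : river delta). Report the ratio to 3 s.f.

Plate carrée has h = 1 and k = sec φ, giving areal scale sec φ; true area = (apparent area) · cos φ.
True area of nature reserve: 8770 × cos(58.1°) = 8770 × 0.5284 = 4634 km².
True area of river delta: 28000 × cos(36.7°) = 28000 × 0.8018 = 22450 km².
Ratio = 4634 / 22450 ≈ 0.206.

0.206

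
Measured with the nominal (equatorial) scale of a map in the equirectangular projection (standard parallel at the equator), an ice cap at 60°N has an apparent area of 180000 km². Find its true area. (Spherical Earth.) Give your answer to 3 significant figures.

For the equirectangular projection with φ₀ = 0 (plate carrée), h = 1 along meridians and k = sec φ along parallels.
Areal scale = h·k = 1 × sec φ; at 60°, h = 1.000, k = 2.000, so h·k = 2.000.
True area = apparent / (areal scale) = 180000 / 2.000 ≈ 90000 km².

90000 km²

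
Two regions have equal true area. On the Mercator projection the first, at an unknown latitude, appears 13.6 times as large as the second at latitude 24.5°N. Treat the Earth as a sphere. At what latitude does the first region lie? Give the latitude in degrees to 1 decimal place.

Mercator areal scale is sec²φ, so apparent-area ratio = sec²φ₁ / sec²φ₂ = cos²φ₂ / cos²φ₁.
cos²φ₂ / cos²φ₁ = 13.6  ⇒  cos φ₁ = cos 24.5° / √13.6 = 0.9100/3.688 = 0.2467.
φ₁ = arccos(0.2467) ≈ 75.7°.

75.7°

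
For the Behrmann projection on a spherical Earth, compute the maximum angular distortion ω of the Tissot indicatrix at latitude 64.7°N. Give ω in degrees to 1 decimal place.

Behrmann is a cylindrical equal-area projection with standard parallels at ±30°. A cylindrical equal-area projection with standard parallel φ₀ has meridian scale h = cos φ / cos φ₀ and parallel scale k = cos φ₀ / cos φ (so areas are preserved, h·k = 1).
At 64.7°: h = 0.4935, k = 2.026; principal scales a = 2.026, b = 0.4935.
sin(ω/2) = (a − b)/(a + b) = 1.533/2.520 = 0.6083, so ω = 2 arcsin(0.6083) ≈ 74.9°.

74.9°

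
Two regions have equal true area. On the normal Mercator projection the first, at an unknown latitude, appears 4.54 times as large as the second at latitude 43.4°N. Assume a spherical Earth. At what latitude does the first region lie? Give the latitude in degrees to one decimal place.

Mercator areal scale is sec²φ, so apparent-area ratio = sec²φ₁ / sec²φ₂ = cos²φ₂ / cos²φ₁.
cos²φ₂ / cos²φ₁ = 4.54  ⇒  cos φ₁ = cos 43.4° / √4.54 = 0.7266/2.131 = 0.3410.
φ₁ = arccos(0.3410) ≈ 70.1°.

70.1°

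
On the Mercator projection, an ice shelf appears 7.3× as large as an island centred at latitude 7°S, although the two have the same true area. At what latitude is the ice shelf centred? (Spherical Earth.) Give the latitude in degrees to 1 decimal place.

68.4°

Mercator areal scale is sec²φ, so apparent-area ratio = sec²φ₁ / sec²φ₂ = cos²φ₂ / cos²φ₁.
cos²φ₂ / cos²φ₁ = 7.3  ⇒  cos φ₁ = cos 7° / √7.3 = 0.9925/2.702 = 0.3674.
φ₁ = arccos(0.3674) ≈ 68.4°.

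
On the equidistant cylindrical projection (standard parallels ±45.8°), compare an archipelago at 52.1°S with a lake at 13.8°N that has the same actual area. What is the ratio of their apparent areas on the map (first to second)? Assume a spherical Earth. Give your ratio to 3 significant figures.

The equidistant cylindrical projection with φ₀ = 45.8° has h = 1 (meridians true) and k = cos φ₀ / cos φ along parallels.
Areal scale at 52.1°: h·k = 1.000 × 1.135 = 1.135.
Areal scale at 13.8°: h·k = 1.000 × 0.7179 = 0.7179.
Ratio = 1.135/0.7179 ≈ 1.58.

1.58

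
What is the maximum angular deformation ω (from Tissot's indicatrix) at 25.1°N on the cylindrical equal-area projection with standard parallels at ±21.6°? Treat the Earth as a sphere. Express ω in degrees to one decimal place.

3.0°

For cylindrical equal-area with standard parallel φ₀, h = cos φ / cos φ₀ and k = cos φ₀ / cos φ, so h·k = 1.
At 25.1°: h = 0.9740, k = 1.027; principal scales a = 1.027, b = 0.9740.
sin(ω/2) = (a − b)/(a + b) = 0.05277/2.001 = 0.02637, so ω = 2 arcsin(0.02637) ≈ 3.0°.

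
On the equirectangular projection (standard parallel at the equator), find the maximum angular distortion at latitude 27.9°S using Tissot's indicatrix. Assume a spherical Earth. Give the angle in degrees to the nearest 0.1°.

In the plate carrée (x = Rλ, y = Rφ), meridians are true-scale (h = 1) and parallels are stretched by k = sec φ.
At 27.9°: h = 1.000, k = 1.132; principal scales a = 1.132, b = 1.000.
sin(ω/2) = (a − b)/(a + b) = 0.1315/2.132 = 0.06170, so ω = 2 arcsin(0.06170) ≈ 7.1°.

7.1°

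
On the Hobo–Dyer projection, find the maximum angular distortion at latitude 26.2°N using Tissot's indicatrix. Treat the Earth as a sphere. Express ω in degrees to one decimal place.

Hobo–Dyer is a cylindrical equal-area projection with standard parallels at ±37.5°. For cylindrical equal-area with standard parallel φ₀, h = cos φ / cos φ₀ and k = cos φ₀ / cos φ, so h·k = 1.
At 26.2°: h = 1.131, k = 0.8842; principal scales a = 1.131, b = 0.8842.
sin(ω/2) = (a − b)/(a + b) = 0.2468/2.015 = 0.1225, so ω = 2 arcsin(0.1225) ≈ 14.1°.

14.1°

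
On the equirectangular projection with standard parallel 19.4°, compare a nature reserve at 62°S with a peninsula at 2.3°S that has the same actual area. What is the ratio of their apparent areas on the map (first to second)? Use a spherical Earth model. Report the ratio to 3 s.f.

With standard parallel φ₀ = 19.4°, the equirectangular projection gives x = Rλ cos φ₀, y = Rφ, so h = 1 and k = cos 19.4° / cos φ.
Areal scale at 62°: h·k = 1.000 × 2.009 = 2.009.
Areal scale at 2.3°: h·k = 1.000 × 0.9440 = 0.9440.
Ratio = 2.009/0.9440 ≈ 2.13.

2.13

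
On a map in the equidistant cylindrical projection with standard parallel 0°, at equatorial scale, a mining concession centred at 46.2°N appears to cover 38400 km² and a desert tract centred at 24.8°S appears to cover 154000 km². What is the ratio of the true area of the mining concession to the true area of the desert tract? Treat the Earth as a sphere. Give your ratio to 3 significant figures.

On the plate carrée, areal scale = h·k = 1 × sec φ, so true area = apparent × cos φ.
True area of mining concession: 38400 × cos(46.2°) = 38400 × 0.6921 = 26580 km².
True area of desert tract: 154000 × cos(24.8°) = 154000 × 0.9078 = 139800 km².
Ratio = 26580 / 139800 ≈ 0.190.

0.190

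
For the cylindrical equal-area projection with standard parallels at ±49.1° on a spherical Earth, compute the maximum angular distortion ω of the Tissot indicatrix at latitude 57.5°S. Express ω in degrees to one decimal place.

For cylindrical equal-area with standard parallel φ₀, h = cos φ / cos φ₀ and k = cos φ₀ / cos φ, so h·k = 1.
At 57.5°: h = 0.8206, k = 1.219; principal scales a = 1.219, b = 0.8206.
sin(ω/2) = (a − b)/(a + b) = 0.3979/2.039 = 0.1951, so ω = 2 arcsin(0.1951) ≈ 22.5°.

22.5°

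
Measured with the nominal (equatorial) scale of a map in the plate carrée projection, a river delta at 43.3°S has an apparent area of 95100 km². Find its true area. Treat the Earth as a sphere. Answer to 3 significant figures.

69200 km²

For the equirectangular projection with φ₀ = 0 (plate carrée), h = 1 along meridians and k = sec φ along parallels.
Areal scale = h·k = 1 × sec φ; at 43.3°, h = 1.000, k = 1.374, so h·k = 1.374.
True area = apparent / (areal scale) = 95100 / 1.374 ≈ 69200 km².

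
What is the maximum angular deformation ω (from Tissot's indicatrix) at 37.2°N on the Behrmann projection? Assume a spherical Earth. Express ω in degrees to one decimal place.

9.6°

Behrmann is a cylindrical equal-area projection with standard parallels at ±30°. For cylindrical equal-area with standard parallel φ₀, h = cos φ / cos φ₀ and k = cos φ₀ / cos φ, so h·k = 1.
At 37.2°: h = 0.9198, k = 1.087; principal scales a = 1.087, b = 0.9198.
sin(ω/2) = (a − b)/(a + b) = 0.1675/2.007 = 0.08345, so ω = 2 arcsin(0.08345) ≈ 9.6°.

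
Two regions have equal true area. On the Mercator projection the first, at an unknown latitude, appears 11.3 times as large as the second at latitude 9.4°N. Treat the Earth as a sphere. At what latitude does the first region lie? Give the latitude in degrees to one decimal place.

On Mercator, (apparent₁)/(apparent₂) = sec²φ₁ / sec²φ₂ when true areas are equal.
cos²φ₂ / cos²φ₁ = 11.3  ⇒  cos φ₁ = cos 9.4° / √11.3 = 0.9866/3.362 = 0.2935.
φ₁ = arccos(0.2935) ≈ 72.9°.

72.9°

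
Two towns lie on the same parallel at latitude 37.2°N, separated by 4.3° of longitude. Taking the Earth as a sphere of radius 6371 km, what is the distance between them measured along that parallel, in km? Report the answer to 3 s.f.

Arc length along a parallel = R cos φ · Δλ (with Δλ in radians).
= 6371 × cos 37.2° × (4.3° × π/180) = 6371 × 0.7965 × 0.07505 ≈ 381 km.

381 km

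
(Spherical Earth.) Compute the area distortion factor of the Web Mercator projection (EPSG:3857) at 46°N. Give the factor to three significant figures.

2.07

The Mercator projection is conformal; its linear scale factor is the same in every direction and equals sec φ = 1/cos φ.
Areal scale = k² = sec²φ = 1/cos²(46°) = 1/0.6947² = 2.072.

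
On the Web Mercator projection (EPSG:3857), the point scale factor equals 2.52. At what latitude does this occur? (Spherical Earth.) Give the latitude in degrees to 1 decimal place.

Mercator scale is k = sec φ = 1/cos φ.
1/cos φ = 2.52  ⇒  cos φ = 0.3968  ⇒  φ = arccos(0.3968) ≈ 66.6°.

66.6°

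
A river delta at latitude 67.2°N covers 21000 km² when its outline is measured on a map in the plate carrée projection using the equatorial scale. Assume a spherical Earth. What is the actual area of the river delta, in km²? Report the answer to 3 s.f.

In the plate carrée (x = Rλ, y = Rφ), meridians are true-scale (h = 1) and parallels are stretched by k = sec φ.
Areal scale = h·k = 1 × sec φ; at 67.2°, h = 1.000, k = 2.581, so h·k = 2.581.
True area = apparent / (areal scale) = 21000 / 2.581 ≈ 8140 km².

8140 km²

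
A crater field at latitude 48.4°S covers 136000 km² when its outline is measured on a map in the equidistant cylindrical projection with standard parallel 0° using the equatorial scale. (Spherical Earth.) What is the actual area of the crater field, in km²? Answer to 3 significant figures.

For the equirectangular projection with φ₀ = 0 (plate carrée), h = 1 along meridians and k = sec φ along parallels.
Areal scale = h·k = 1 × sec φ; at 48.4°, h = 1.000, k = 1.506, so h·k = 1.506.
True area = apparent / (areal scale) = 136000 / 1.506 ≈ 90300 km².

90300 km²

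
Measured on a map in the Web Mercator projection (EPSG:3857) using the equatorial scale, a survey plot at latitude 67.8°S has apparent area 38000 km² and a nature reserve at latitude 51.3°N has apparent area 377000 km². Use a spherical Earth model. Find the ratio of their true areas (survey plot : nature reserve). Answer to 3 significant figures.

0.0368

Since Mercator area scale is 1/cos²φ, the true area equals the apparent area multiplied by cos²φ.
True area of survey plot: 38000 × cos²(67.8°) = 38000 × 0.1428 = 5425 km².
True area of nature reserve: 377000 × cos²(51.3°) = 377000 × 0.3909 = 147400 km².
Ratio = 5425 / 147400 ≈ 0.0368.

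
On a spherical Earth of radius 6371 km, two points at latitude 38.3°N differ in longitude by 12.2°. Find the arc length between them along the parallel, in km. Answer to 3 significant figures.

1060 km

Arc length along a parallel = R cos φ · Δλ (with Δλ in radians).
= 6371 × cos 38.3° × (12.2° × π/180) = 6371 × 0.7848 × 0.2129 ≈ 1060 km.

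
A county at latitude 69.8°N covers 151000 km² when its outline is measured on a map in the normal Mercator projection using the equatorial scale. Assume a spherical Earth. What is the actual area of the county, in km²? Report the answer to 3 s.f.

18000 km²

Mercator is conformal, so the point scale is isotropic: h = k = sec φ = 1/cos φ.
Areal scale = k² = sec²φ = 1/cos²(69.8°) = 1/0.3453² = 8.387.
True area = apparent / (areal scale) = 151000 / 8.387 ≈ 18000 km².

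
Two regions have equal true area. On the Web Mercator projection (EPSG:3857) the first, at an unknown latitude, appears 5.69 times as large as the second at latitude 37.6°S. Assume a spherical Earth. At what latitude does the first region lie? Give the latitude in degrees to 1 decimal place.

70.6°

For equal true areas on Mercator, apparent areas scale as sec²φ, so the ratio is cos²φ₂ / cos²φ₁.
cos²φ₂ / cos²φ₁ = 5.69  ⇒  cos φ₁ = cos 37.6° / √5.69 = 0.7923/2.385 = 0.3321.
φ₁ = arccos(0.3321) ≈ 70.6°.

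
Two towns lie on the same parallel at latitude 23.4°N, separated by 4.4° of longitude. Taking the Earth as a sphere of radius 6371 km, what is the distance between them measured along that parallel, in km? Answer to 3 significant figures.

449 km

Arc length along a parallel = R cos φ · Δλ (with Δλ in radians).
= 6371 × cos 23.4° × (4.4° × π/180) = 6371 × 0.9178 × 0.07679 ≈ 449 km.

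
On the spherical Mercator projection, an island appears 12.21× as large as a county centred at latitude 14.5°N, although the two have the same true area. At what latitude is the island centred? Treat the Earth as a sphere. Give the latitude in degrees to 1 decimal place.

For equal true areas on Mercator, apparent areas scale as sec²φ, so the ratio is cos²φ₂ / cos²φ₁.
cos²φ₂ / cos²φ₁ = 12.21  ⇒  cos φ₁ = cos 14.5° / √12.21 = 0.9681/3.494 = 0.2771.
φ₁ = arccos(0.2771) ≈ 73.9°.

73.9°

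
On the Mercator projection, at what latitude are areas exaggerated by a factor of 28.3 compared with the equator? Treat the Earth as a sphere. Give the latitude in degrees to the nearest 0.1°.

79.2°

Mercator areal scale is sec²φ.
sec²φ = 28.3  ⇒  cos²φ = 0.03534  ⇒  cos φ = 0.1880.
φ = arccos(0.1880) ≈ 79.2°.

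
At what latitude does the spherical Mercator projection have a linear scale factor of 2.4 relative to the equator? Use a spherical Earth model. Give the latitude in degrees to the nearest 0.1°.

65.4°

Mercator scale is k = sec φ = 1/cos φ.
1/cos φ = 2.4  ⇒  cos φ = 0.4167  ⇒  φ = arccos(0.4167) ≈ 65.4°.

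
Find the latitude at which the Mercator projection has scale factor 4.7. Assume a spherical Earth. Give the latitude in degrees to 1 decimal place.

77.7°

Mercator scale is k = sec φ = 1/cos φ.
1/cos φ = 4.7  ⇒  cos φ = 0.2128  ⇒  φ = arccos(0.2128) ≈ 77.7°.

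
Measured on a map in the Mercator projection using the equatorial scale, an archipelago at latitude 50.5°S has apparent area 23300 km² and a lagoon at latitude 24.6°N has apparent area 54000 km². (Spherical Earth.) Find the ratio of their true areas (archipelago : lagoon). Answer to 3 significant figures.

0.211

Mercator's areal exaggeration is sec²φ; hence true area = (apparent area) · cos²φ.
True area of archipelago: 23300 × cos²(50.5°) = 23300 × 0.4046 = 9427 km².
True area of lagoon: 54000 × cos²(24.6°) = 54000 × 0.8267 = 44640 km².
Ratio = 9427 / 44640 ≈ 0.211.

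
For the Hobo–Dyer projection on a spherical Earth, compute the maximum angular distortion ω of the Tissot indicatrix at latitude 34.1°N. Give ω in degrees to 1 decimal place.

4.9°

Hobo–Dyer is a cylindrical equal-area projection with standard parallels at ±37.5°. For cylindrical equal-area with standard parallel φ₀, h = cos φ / cos φ₀ and k = cos φ₀ / cos φ, so h·k = 1.
At 34.1°: h = 1.044, k = 0.9581; principal scales a = 1.044, b = 0.9581.
sin(ω/2) = (a − b)/(a + b) = 0.08566/2.002 = 0.04279, so ω = 2 arcsin(0.04279) ≈ 4.9°.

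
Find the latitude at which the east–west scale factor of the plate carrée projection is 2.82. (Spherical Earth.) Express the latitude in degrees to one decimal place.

69.2°

Plate carrée: h = 1, k = sec φ along parallels.
sec φ = 2.82  ⇒  cos φ = 0.3546  ⇒  φ ≈ 69.2°.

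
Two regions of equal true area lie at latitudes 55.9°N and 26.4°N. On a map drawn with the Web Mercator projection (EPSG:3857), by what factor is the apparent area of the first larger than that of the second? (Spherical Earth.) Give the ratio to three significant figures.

Mercator areal scale is sec²φ.
At 55.9°: sec²(55.9°) = 1/0.5606² = 3.182.
At 26.4°: sec²(26.4°) = 1/0.8957² = 1.246.
Ratio = 3.182/1.246 = cos²(26.4°)/cos²(55.9°) ≈ 2.55.

2.55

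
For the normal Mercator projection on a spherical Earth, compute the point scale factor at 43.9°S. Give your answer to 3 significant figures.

For Mercator, h = k = sec φ (a conformal cylindrical projection has a single point scale, 1/cos φ).
k = 1/cos 43.9° = 1/0.7206 = 1.388.

1.39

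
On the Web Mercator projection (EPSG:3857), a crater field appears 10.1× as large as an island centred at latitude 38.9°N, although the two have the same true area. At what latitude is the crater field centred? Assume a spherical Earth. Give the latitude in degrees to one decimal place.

75.8°

On Mercator, (apparent₁)/(apparent₂) = sec²φ₁ / sec²φ₂ when true areas are equal.
cos²φ₂ / cos²φ₁ = 10.1  ⇒  cos φ₁ = cos 38.9° / √10.1 = 0.7782/3.178 = 0.2449.
φ₁ = arccos(0.2449) ≈ 75.8°.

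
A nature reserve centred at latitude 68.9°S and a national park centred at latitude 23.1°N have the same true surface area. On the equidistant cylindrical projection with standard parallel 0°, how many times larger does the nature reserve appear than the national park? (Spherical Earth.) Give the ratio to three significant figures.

For the equirectangular projection with φ₀ = 0 (plate carrée), h = 1 along meridians and k = sec φ along parallels.
Areal scale at 68.9°: h·k = 1.000 × 2.778 = 2.778.
Areal scale at 23.1°: h·k = 1.000 × 1.087 = 1.087.
Ratio = 2.778/1.087 ≈ 2.56.

2.56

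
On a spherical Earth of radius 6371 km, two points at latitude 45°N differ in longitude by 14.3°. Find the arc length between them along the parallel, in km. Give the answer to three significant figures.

Arc length along a parallel = R cos φ · Δλ (with Δλ in radians).
= 6371 × cos 45° × (14.3° × π/180) = 6371 × 0.7071 × 0.2496 ≈ 1120 km.

1120 km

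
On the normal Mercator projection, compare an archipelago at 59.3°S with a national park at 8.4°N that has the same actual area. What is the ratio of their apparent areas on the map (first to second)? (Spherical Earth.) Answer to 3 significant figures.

Mercator areal scale is sec²φ.
At 59.3°: sec²(59.3°) = 1/0.5105² = 3.837.
At 8.4°: sec²(8.4°) = 1/0.9893² = 1.022.
Ratio = 3.837/1.022 = cos²(8.4°)/cos²(59.3°) ≈ 3.75.

3.75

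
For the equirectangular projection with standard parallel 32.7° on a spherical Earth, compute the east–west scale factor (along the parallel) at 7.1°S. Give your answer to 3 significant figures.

0.848

With standard parallel φ₀ = 32.7°, the equirectangular projection gives x = Rλ cos φ₀, y = Rφ, so h = 1 and k = cos 32.7° / cos φ.
k = cos 32.7° / cos 7.1° = 0.8415/0.9923 = 0.8480.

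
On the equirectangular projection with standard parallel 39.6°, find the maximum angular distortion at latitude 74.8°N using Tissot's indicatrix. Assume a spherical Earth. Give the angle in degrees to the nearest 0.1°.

In the equirectangular projection with standard parallel φ₀ = 39.6° (x = Rλ cos φ₀, y = Rφ), meridians are true-scale (h = 1) and the parallel scale is k = cos φ₀ / cos φ.
At 74.8°: h = 1.000, k = 2.939; principal scales a = 2.939, b = 1.000.
sin(ω/2) = (a − b)/(a + b) = 1.939/3.939 = 0.4922, so ω = 2 arcsin(0.4922) ≈ 59.0°.

59.0°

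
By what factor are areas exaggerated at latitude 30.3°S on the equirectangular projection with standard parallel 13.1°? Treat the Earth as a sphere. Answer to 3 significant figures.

The equidistant cylindrical projection with φ₀ = 13.1° has h = 1 (meridians true) and k = cos φ₀ / cos φ along parallels.
Areal scale = h·k = 1 × cos φ₀ / cos φ; at 30.3°, h = 1.000, k = 1.128, so h·k = 1.128.

1.13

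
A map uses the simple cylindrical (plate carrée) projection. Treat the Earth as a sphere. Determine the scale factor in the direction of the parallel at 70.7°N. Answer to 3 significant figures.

For the equirectangular projection with φ₀ = 0 (plate carrée), h = 1 along meridians and k = sec φ along parallels.
k = 1/cos 70.7° = 1/0.3305 = 3.026.

3.03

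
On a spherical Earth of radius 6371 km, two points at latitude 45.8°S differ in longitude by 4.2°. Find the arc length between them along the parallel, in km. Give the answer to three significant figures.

326 km

Arc length along a parallel = R cos φ · Δλ (with Δλ in radians).
= 6371 × cos 45.8° × (4.2° × π/180) = 6371 × 0.6972 × 0.07330 ≈ 326 km.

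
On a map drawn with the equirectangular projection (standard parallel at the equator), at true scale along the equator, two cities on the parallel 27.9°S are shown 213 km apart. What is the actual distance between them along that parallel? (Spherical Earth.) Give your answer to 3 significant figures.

188 km

In the plate carrée (x = Rλ, y = Rφ), meridians are true-scale (h = 1) and parallels are stretched by k = sec φ.
Along the parallel at 27.9°, map distances are exaggerated by k = sec 27.9° = 1.132.
True distance = 213 / 1.132 = 213 × cos 27.9° ≈ 188 km.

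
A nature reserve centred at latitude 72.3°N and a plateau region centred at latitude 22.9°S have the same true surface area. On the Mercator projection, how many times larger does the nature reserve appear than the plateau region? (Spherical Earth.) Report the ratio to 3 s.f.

Mercator is conformal with k = sec φ, so areal scale = k² = sec²φ.
At 72.3°: sec²(72.3°) = 1/0.3040² = 10.82.
At 22.9°: sec²(22.9°) = 1/0.9212² = 1.178.
Ratio = 10.82/1.178 = cos²(22.9°)/cos²(72.3°) ≈ 9.18.

9.18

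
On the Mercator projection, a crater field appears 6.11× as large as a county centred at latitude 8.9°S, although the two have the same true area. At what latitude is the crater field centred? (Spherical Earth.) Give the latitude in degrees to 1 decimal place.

Mercator areal scale is sec²φ, so apparent-area ratio = sec²φ₁ / sec²φ₂ = cos²φ₂ / cos²φ₁.
cos²φ₂ / cos²φ₁ = 6.11  ⇒  cos φ₁ = cos 8.9° / √6.11 = 0.9880/2.472 = 0.3997.
φ₁ = arccos(0.3997) ≈ 66.4°.

66.4°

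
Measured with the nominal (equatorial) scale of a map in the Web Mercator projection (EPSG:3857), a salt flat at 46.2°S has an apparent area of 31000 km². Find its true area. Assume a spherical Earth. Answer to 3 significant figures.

Mercator is conformal, so the point scale is isotropic: h = k = sec φ = 1/cos φ.
Areal scale = k² = sec²φ = 1/cos²(46.2°) = 1/0.6921² = 2.087.
True area = apparent / (areal scale) = 31000 / 2.087 ≈ 14900 km².

14900 km²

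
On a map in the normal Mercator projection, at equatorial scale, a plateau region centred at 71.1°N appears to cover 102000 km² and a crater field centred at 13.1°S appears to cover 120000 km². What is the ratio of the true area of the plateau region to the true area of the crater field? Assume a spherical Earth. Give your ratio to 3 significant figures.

On Mercator the areal scale is sec²φ, so true area = apparent × cos²φ.
True area of plateau region: 102000 × cos²(71.1°) = 102000 × 0.1049 = 10700 km².
True area of crater field: 120000 × cos²(13.1°) = 120000 × 0.9486 = 113800 km².
Ratio = 10700 / 113800 ≈ 0.0940.

0.0940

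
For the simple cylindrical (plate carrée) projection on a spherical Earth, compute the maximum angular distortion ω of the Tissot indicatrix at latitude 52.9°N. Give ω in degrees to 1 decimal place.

28.7°

In the plate carrée (x = Rλ, y = Rφ), meridians are true-scale (h = 1) and parallels are stretched by k = sec φ.
At 52.9°: h = 1.000, k = 1.658; principal scales a = 1.658, b = 1.000.
sin(ω/2) = (a − b)/(a + b) = 0.6578/2.658 = 0.2475, so ω = 2 arcsin(0.2475) ≈ 28.7°.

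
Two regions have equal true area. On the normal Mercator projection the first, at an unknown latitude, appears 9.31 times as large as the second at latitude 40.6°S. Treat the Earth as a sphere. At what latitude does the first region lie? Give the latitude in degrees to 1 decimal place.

75.6°

On Mercator, (apparent₁)/(apparent₂) = sec²φ₁ / sec²φ₂ when true areas are equal.
cos²φ₂ / cos²φ₁ = 9.31  ⇒  cos φ₁ = cos 40.6° / √9.31 = 0.7593/3.051 = 0.2488.
φ₁ = arccos(0.2488) ≈ 75.6°.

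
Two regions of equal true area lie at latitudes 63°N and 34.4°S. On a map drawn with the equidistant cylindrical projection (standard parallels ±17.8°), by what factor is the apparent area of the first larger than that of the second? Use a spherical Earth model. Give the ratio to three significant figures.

1.82

The equidistant cylindrical projection with φ₀ = 17.8° has h = 1 (meridians true) and k = cos φ₀ / cos φ along parallels.
Areal scale at 63°: h·k = 1.000 × 2.097 = 2.097.
Areal scale at 34.4°: h·k = 1.000 × 1.154 = 1.154.
Ratio = 2.097/1.154 ≈ 1.82.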